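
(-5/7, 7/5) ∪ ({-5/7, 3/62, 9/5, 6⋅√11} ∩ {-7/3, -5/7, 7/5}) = [-5/7, 7/5)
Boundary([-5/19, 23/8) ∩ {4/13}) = {4/13}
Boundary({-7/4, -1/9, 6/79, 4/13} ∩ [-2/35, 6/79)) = ∅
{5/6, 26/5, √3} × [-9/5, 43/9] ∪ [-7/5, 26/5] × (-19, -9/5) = ([-7/5, 26/5] × (-19, -9/5)) ∪ ({5/6, 26/5, √3} × [-9/5, 43/9])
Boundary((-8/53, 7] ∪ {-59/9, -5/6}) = {-59/9, -5/6, -8/53, 7}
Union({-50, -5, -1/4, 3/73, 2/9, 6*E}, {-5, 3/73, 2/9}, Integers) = Union({-1/4, 3/73, 2/9, 6*E}, Integers)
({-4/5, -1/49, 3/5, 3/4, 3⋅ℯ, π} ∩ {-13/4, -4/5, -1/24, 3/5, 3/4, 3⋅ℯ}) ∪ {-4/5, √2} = {-4/5, 3/5, 3/4, √2, 3⋅ℯ}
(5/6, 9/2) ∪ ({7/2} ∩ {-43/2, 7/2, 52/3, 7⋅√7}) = (5/6, 9/2)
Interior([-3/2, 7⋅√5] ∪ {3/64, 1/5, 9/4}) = (-3/2, 7⋅√5)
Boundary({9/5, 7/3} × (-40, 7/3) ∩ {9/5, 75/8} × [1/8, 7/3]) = {9/5} × [1/8, 7/3]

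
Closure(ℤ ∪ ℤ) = ℤ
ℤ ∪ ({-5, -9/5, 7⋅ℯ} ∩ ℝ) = ℤ ∪ {-9/5, 7⋅ℯ}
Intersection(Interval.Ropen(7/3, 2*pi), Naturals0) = Range(3, 7, 1)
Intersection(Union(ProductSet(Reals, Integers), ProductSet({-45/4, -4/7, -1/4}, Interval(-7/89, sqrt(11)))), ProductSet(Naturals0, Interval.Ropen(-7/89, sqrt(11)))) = ProductSet(Naturals0, Range(0, 4, 1))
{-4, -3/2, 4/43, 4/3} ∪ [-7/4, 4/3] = {-4} ∪ [-7/4, 4/3]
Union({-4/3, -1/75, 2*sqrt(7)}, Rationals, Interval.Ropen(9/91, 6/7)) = Union({2*sqrt(7)}, Interval(9/91, 6/7), Rationals)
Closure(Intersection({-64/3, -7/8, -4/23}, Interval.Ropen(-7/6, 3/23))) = {-7/8, -4/23}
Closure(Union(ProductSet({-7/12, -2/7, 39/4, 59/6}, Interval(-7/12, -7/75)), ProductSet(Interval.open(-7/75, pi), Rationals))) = Union(ProductSet({-7/12, -2/7, 39/4, 59/6}, Interval(-7/12, -7/75)), ProductSet(Interval(-7/75, pi), Reals))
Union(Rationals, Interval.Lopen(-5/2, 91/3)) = Union(Interval(-5/2, 91/3), Rationals)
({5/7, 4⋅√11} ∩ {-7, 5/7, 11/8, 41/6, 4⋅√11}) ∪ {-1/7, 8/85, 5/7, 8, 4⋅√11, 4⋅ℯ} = {-1/7, 8/85, 5/7, 8, 4⋅√11, 4⋅ℯ}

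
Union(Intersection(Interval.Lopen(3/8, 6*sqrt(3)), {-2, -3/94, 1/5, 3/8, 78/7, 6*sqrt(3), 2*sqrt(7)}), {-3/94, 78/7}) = {-3/94, 78/7, 6*sqrt(3), 2*sqrt(7)}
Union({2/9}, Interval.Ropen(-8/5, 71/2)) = Interval.Ropen(-8/5, 71/2)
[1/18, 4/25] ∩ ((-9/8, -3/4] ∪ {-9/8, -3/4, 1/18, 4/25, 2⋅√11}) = {1/18, 4/25}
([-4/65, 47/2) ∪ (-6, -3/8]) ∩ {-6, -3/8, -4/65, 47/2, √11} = {-3/8, -4/65, √11}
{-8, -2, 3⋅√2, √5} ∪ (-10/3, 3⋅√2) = {-8} ∪ (-10/3, 3⋅√2]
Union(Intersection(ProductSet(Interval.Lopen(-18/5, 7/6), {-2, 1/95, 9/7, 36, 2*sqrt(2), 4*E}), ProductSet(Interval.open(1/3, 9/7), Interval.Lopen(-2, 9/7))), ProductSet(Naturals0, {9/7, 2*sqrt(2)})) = Union(ProductSet(Interval.Lopen(1/3, 7/6), {1/95, 9/7}), ProductSet(Naturals0, {9/7, 2*sqrt(2)}))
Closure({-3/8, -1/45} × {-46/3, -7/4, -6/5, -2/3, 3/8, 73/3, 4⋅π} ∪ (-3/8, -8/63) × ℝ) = ([-3/8, -8/63] × ℝ) ∪ ({-3/8, -1/45} × {-46/3, -7/4, -6/5, -2/3, 3/8, 73/3, 4⋅π})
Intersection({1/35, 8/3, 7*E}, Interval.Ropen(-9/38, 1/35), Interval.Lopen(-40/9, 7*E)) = EmptySet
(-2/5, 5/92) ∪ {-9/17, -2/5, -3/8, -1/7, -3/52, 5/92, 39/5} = {-9/17, 39/5} ∪ [-2/5, 5/92]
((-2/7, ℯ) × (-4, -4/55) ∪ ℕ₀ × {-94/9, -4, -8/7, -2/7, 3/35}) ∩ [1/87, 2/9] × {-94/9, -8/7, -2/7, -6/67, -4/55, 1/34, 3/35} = [1/87, 2/9] × {-8/7, -2/7, -6/67}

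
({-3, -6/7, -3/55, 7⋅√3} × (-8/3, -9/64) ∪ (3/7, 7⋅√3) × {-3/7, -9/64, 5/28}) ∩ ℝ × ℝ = ((3/7, 7⋅√3) × {-3/7, -9/64, 5/28}) ∪ ({-3, -6/7, -3/55, 7⋅√3} × (-8/3, -9/64))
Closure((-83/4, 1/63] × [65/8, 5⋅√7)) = ({-83/4, 1/63} × [65/8, 5⋅√7]) ∪ ([-83/4, 1/63] × {65/8, 5⋅√7}) ∪ ((-83/4, 1/63] × [65/8, 5⋅√7))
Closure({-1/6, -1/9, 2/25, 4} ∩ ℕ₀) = {4}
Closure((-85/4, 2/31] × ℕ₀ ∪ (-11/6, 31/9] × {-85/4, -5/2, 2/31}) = ([-85/4, 2/31] × ℕ₀) ∪ ([-11/6, 31/9] × {-85/4, -5/2, 2/31})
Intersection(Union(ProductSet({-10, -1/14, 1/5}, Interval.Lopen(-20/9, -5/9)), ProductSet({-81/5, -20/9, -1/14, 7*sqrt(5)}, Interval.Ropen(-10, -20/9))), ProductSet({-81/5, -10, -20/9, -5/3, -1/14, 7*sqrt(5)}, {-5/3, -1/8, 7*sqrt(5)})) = ProductSet({-10, -1/14}, {-5/3})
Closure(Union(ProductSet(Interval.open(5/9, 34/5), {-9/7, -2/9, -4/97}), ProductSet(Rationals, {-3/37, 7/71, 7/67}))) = Union(ProductSet(Interval(5/9, 34/5), {-9/7, -2/9, -4/97}), ProductSet(Reals, {-3/37, 7/71, 7/67}))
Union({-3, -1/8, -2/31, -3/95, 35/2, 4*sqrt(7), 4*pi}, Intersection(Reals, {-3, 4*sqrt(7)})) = {-3, -1/8, -2/31, -3/95, 35/2, 4*sqrt(7), 4*pi}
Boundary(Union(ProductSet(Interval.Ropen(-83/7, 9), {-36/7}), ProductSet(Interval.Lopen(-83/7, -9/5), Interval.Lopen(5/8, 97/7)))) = Union(ProductSet({-83/7, -9/5}, Interval(5/8, 97/7)), ProductSet(Interval(-83/7, -9/5), {5/8, 97/7}), ProductSet(Interval(-83/7, 9), {-36/7}))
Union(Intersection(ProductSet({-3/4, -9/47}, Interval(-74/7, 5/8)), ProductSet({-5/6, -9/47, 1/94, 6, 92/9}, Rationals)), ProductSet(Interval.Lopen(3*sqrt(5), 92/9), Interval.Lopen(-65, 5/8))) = Union(ProductSet({-9/47}, Intersection(Interval(-74/7, 5/8), Rationals)), ProductSet(Interval.Lopen(3*sqrt(5), 92/9), Interval.Lopen(-65, 5/8)))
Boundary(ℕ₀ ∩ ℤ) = ℕ₀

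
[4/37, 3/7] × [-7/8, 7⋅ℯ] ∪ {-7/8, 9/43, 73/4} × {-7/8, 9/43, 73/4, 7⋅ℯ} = ({-7/8, 9/43, 73/4} × {-7/8, 9/43, 73/4, 7⋅ℯ}) ∪ ([4/37, 3/7] × [-7/8, 7⋅ℯ])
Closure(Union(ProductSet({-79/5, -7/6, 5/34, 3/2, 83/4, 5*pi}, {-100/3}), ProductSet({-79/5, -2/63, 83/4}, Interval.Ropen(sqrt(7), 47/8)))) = Union(ProductSet({-79/5, -2/63, 83/4}, Interval(sqrt(7), 47/8)), ProductSet({-79/5, -7/6, 5/34, 3/2, 83/4, 5*pi}, {-100/3}))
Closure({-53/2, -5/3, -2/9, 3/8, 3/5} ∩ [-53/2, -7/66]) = {-53/2, -5/3, -2/9}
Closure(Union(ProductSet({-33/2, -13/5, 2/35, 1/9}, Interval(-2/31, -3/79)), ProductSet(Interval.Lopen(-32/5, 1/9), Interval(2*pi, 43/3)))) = Union(ProductSet({-33/2, -13/5, 2/35, 1/9}, Interval(-2/31, -3/79)), ProductSet(Interval(-32/5, 1/9), Interval(2*pi, 43/3)))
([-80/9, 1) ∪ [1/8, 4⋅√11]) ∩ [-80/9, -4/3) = [-80/9, -4/3)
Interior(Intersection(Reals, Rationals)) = EmptySet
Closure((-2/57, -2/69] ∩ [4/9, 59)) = ∅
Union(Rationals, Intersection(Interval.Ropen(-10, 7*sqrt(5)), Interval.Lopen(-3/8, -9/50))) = Union(Interval(-3/8, -9/50), Rationals)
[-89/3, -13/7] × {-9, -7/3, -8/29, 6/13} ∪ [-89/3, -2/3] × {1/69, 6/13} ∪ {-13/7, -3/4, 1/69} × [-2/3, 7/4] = ([-89/3, -2/3] × {1/69, 6/13}) ∪ ({-13/7, -3/4, 1/69} × [-2/3, 7/4]) ∪ ([-89/3, -13/7] × {-9, -7/3, -8/29, 6/13})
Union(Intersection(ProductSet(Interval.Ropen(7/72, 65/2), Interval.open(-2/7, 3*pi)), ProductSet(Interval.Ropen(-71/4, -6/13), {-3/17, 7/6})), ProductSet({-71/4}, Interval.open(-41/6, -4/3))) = ProductSet({-71/4}, Interval.open(-41/6, -4/3))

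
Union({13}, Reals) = Reals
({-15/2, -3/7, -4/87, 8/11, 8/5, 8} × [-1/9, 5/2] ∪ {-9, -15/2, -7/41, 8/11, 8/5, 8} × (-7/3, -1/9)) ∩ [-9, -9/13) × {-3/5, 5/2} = ({-15/2} × {5/2}) ∪ ({-9, -15/2} × {-3/5})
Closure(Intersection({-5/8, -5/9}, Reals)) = {-5/8, -5/9}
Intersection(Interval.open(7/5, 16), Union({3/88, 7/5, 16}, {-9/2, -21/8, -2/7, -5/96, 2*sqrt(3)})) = {2*sqrt(3)}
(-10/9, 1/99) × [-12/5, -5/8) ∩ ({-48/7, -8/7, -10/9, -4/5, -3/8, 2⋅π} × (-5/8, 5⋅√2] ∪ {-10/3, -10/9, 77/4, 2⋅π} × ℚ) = ∅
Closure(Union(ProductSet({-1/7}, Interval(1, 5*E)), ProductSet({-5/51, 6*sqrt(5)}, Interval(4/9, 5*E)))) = Union(ProductSet({-1/7}, Interval(1, 5*E)), ProductSet({-5/51, 6*sqrt(5)}, Interval(4/9, 5*E)))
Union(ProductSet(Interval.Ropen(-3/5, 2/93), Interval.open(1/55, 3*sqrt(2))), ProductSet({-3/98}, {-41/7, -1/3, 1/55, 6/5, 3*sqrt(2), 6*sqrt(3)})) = Union(ProductSet({-3/98}, {-41/7, -1/3, 1/55, 6/5, 3*sqrt(2), 6*sqrt(3)}), ProductSet(Interval.Ropen(-3/5, 2/93), Interval.open(1/55, 3*sqrt(2))))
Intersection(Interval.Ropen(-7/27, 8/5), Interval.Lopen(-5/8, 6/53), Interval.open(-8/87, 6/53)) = Interval.open(-8/87, 6/53)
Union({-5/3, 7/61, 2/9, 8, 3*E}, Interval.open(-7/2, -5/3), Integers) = Union({7/61, 2/9, 3*E}, Integers, Interval.Lopen(-7/2, -5/3))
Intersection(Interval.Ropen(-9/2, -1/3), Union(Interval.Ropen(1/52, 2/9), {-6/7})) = {-6/7}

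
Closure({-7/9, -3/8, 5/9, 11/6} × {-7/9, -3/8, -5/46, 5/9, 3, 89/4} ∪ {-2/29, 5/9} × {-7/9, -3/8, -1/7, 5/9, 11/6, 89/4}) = ({-2/29, 5/9} × {-7/9, -3/8, -1/7, 5/9, 11/6, 89/4}) ∪ ({-7/9, -3/8, 5/9, 11/6} × {-7/9, -3/8, -5/46, 5/9, 3, 89/4})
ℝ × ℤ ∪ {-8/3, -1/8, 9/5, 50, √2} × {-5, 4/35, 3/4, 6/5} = (ℝ × ℤ) ∪ ({-8/3, -1/8, 9/5, 50, √2} × {-5, 4/35, 3/4, 6/5})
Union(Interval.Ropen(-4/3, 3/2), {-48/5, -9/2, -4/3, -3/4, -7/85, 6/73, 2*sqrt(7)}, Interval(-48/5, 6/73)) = Union({2*sqrt(7)}, Interval.Ropen(-48/5, 3/2))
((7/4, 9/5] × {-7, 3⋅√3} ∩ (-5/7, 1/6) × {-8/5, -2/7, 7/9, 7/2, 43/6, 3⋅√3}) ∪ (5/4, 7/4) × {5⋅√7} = (5/4, 7/4) × {5⋅√7}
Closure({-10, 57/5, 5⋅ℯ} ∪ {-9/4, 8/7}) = {-10, -9/4, 8/7, 57/5, 5⋅ℯ}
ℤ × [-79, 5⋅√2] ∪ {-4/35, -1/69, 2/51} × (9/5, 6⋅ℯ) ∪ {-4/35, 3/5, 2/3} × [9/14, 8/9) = ({-4/35, 3/5, 2/3} × [9/14, 8/9)) ∪ (ℤ × [-79, 5⋅√2]) ∪ ({-4/35, -1/69, 2/51} × (9/5, 6⋅ℯ))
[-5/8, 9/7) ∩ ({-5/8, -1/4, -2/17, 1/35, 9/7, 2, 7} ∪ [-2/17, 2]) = {-5/8, -1/4} ∪ [-2/17, 9/7)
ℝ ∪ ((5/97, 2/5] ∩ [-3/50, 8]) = (-∞, ∞)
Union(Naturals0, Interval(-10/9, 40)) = Union(Interval(-10/9, 40), Naturals0)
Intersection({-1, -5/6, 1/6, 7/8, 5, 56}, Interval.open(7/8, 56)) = {5}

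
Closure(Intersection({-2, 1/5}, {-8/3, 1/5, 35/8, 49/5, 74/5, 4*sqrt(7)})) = {1/5}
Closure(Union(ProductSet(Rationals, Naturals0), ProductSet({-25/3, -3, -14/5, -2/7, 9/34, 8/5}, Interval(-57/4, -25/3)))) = Union(ProductSet({-25/3, -3, -14/5, -2/7, 9/34, 8/5}, Interval(-57/4, -25/3)), ProductSet(Reals, Naturals0))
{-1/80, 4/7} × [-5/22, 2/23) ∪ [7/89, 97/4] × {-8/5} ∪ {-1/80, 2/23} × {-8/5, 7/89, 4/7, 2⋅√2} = ([7/89, 97/4] × {-8/5}) ∪ ({-1/80, 4/7} × [-5/22, 2/23)) ∪ ({-1/80, 2/23} × {-8/5, 7/89, 4/7, 2⋅√2})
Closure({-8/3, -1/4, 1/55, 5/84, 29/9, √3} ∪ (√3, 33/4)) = {-8/3, -1/4, 1/55, 5/84} ∪ [√3, 33/4]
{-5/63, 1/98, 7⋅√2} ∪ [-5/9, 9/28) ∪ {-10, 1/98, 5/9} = {-10, 5/9, 7⋅√2} ∪ [-5/9, 9/28)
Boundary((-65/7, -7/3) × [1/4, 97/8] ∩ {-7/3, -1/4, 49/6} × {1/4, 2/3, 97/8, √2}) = ∅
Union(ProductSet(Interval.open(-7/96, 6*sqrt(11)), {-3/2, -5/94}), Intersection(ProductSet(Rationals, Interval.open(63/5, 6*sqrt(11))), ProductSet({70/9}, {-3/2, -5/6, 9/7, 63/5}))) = ProductSet(Interval.open(-7/96, 6*sqrt(11)), {-3/2, -5/94})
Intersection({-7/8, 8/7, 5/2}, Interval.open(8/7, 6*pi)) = {5/2}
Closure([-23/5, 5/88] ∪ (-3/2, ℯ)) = [-23/5, ℯ]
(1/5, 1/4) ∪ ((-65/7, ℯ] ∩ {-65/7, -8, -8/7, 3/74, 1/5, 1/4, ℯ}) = {-8, -8/7, 3/74, ℯ} ∪ [1/5, 1/4]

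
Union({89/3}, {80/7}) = {80/7, 89/3}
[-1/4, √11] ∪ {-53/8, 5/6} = {-53/8} ∪ [-1/4, √11]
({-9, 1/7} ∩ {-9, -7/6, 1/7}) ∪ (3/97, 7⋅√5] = {-9} ∪ (3/97, 7⋅√5]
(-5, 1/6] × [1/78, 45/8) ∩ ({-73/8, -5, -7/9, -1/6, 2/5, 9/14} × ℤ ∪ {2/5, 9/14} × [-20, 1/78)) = {-7/9, -1/6} × {1, 2, …, 5}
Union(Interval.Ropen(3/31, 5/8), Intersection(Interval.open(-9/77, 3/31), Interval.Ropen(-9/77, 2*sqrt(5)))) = Interval.open(-9/77, 5/8)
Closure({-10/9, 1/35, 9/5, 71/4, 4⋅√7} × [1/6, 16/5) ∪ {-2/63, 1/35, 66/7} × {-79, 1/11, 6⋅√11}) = ({-2/63, 1/35, 66/7} × {-79, 1/11, 6⋅√11}) ∪ ({-10/9, 1/35, 9/5, 71/4, 4⋅√7} × [1/6, 16/5])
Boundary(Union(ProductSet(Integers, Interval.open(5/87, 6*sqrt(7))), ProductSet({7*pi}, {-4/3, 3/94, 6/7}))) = Union(ProductSet({7*pi}, {-4/3, 3/94, 6/7}), ProductSet(Integers, Interval(5/87, 6*sqrt(7))))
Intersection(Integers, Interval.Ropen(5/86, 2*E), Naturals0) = Range(1, 6, 1)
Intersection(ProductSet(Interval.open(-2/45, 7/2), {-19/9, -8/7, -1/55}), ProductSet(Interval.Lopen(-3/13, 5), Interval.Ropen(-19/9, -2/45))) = ProductSet(Interval.open(-2/45, 7/2), {-19/9, -8/7})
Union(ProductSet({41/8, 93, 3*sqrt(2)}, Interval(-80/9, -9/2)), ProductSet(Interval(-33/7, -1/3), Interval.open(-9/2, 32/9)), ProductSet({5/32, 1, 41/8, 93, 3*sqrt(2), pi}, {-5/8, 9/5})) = Union(ProductSet({41/8, 93, 3*sqrt(2)}, Interval(-80/9, -9/2)), ProductSet({5/32, 1, 41/8, 93, 3*sqrt(2), pi}, {-5/8, 9/5}), ProductSet(Interval(-33/7, -1/3), Interval.open(-9/2, 32/9)))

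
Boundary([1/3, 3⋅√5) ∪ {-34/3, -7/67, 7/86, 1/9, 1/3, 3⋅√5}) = {-34/3, -7/67, 7/86, 1/9, 1/3, 3⋅√5}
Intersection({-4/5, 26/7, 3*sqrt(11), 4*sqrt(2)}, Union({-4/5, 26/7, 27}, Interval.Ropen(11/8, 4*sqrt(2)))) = {-4/5, 26/7}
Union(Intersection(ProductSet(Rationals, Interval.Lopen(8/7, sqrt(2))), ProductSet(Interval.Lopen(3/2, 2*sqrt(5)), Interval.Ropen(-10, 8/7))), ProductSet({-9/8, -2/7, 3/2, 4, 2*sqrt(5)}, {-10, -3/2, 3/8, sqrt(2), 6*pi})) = ProductSet({-9/8, -2/7, 3/2, 4, 2*sqrt(5)}, {-10, -3/2, 3/8, sqrt(2), 6*pi})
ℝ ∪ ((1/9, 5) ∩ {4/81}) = ℝ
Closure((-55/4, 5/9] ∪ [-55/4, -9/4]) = [-55/4, 5/9]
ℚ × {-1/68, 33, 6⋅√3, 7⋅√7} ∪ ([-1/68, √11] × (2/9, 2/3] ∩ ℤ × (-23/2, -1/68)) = ℚ × {-1/68, 33, 6⋅√3, 7⋅√7}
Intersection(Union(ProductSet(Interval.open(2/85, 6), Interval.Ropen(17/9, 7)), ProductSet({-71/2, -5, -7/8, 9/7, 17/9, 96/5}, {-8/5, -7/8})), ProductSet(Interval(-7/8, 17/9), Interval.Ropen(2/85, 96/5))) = ProductSet(Interval.Lopen(2/85, 17/9), Interval.Ropen(17/9, 7))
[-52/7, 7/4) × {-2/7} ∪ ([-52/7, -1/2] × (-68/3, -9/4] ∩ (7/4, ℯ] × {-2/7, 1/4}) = [-52/7, 7/4) × {-2/7}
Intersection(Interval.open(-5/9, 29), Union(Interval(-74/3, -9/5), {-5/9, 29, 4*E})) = {4*E}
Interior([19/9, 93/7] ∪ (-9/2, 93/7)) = (-9/2, 93/7)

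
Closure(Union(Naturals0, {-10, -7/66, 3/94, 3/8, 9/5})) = Union({-10, -7/66, 3/94, 3/8, 9/5}, Naturals0)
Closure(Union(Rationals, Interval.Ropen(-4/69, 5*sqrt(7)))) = Union(Interval(-oo, oo), Rationals)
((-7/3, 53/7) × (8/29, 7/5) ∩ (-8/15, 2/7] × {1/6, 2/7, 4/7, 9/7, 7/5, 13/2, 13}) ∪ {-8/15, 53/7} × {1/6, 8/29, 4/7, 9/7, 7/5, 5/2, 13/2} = ((-8/15, 2/7] × {2/7, 4/7, 9/7}) ∪ ({-8/15, 53/7} × {1/6, 8/29, 4/7, 9/7, 7/5, 5/2, 13/2})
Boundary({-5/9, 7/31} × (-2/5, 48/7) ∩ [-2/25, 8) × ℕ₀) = {7/31} × {0, 1, …, 6}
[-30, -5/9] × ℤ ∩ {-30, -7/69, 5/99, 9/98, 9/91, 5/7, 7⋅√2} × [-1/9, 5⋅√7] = {-30} × {0, 1, …, 13}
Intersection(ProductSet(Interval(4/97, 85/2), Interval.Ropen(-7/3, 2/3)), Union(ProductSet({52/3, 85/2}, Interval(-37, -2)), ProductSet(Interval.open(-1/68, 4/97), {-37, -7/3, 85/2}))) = ProductSet({52/3, 85/2}, Interval(-7/3, -2))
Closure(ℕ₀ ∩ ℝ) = ℕ₀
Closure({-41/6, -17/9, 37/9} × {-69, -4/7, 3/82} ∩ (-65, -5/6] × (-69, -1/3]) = {-41/6, -17/9} × {-4/7}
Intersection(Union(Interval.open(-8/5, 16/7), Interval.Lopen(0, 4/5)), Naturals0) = Range(0, 3, 1)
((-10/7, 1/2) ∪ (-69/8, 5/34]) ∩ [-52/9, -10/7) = [-52/9, -10/7)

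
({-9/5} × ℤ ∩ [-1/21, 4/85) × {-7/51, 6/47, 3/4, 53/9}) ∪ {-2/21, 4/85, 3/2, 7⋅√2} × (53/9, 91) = {-2/21, 4/85, 3/2, 7⋅√2} × (53/9, 91)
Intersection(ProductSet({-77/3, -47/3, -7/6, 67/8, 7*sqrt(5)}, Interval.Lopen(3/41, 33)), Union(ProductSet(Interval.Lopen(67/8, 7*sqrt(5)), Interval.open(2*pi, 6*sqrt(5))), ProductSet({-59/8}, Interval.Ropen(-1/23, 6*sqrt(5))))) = ProductSet({7*sqrt(5)}, Interval.open(2*pi, 6*sqrt(5)))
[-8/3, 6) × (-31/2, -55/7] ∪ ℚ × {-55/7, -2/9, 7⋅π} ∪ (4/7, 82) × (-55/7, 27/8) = (ℚ × {-55/7, -2/9, 7⋅π}) ∪ ([-8/3, 6) × (-31/2, -55/7]) ∪ ((4/7, 82) × (-55/7, 27/8))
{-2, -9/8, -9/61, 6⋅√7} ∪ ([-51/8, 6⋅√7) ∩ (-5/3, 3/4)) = {-2, 6⋅√7} ∪ (-5/3, 3/4)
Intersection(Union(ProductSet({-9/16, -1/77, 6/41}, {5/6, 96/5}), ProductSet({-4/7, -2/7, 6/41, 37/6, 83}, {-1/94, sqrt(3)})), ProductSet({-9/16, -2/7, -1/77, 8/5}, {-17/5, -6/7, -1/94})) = ProductSet({-2/7}, {-1/94})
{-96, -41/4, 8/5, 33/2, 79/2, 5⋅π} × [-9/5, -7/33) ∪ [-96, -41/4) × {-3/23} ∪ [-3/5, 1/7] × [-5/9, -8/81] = ([-96, -41/4) × {-3/23}) ∪ ([-3/5, 1/7] × [-5/9, -8/81]) ∪ ({-96, -41/4, 8/5, 33/2, 79/2, 5⋅π} × [-9/5, -7/33))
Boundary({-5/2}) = {-5/2}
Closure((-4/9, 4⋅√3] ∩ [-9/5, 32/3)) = [-4/9, 4⋅√3]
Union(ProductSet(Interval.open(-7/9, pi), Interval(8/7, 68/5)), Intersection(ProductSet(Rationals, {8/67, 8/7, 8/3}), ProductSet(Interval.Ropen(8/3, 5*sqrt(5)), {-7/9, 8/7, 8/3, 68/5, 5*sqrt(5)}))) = Union(ProductSet(Intersection(Interval.Ropen(8/3, 5*sqrt(5)), Rationals), {8/7, 8/3}), ProductSet(Interval.open(-7/9, pi), Interval(8/7, 68/5)))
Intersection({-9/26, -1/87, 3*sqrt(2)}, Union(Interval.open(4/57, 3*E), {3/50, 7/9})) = {3*sqrt(2)}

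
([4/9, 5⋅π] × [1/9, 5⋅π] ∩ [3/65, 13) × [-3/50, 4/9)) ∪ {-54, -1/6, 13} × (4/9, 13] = ({-54, -1/6, 13} × (4/9, 13]) ∪ ([4/9, 13) × [1/9, 4/9))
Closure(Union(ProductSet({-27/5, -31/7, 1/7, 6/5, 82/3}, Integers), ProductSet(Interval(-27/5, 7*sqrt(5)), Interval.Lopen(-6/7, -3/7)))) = Union(ProductSet({-27/5, -31/7, 1/7, 6/5, 82/3}, Integers), ProductSet(Interval(-27/5, 7*sqrt(5)), Interval(-6/7, -3/7)))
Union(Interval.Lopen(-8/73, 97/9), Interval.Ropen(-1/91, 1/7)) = Interval.Lopen(-8/73, 97/9)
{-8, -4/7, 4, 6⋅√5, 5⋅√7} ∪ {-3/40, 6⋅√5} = {-8, -4/7, -3/40, 4, 6⋅√5, 5⋅√7}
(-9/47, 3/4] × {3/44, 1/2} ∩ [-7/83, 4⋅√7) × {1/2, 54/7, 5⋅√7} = [-7/83, 3/4] × {1/2}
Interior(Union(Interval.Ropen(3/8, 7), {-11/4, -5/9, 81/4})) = Interval.open(3/8, 7)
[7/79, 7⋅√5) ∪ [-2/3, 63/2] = [-2/3, 63/2]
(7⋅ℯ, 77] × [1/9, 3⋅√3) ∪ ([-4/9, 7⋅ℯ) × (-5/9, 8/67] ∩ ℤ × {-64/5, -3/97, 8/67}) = ({0, 1, …, 19} × {-3/97, 8/67}) ∪ ((7⋅ℯ, 77] × [1/9, 3⋅√3))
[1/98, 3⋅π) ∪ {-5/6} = {-5/6} ∪ [1/98, 3⋅π)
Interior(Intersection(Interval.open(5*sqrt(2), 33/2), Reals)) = Interval.open(5*sqrt(2), 33/2)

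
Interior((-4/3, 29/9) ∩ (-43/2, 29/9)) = (-4/3, 29/9)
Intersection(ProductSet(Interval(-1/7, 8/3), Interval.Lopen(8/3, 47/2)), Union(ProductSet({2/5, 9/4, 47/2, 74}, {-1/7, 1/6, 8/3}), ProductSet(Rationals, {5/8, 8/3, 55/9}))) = ProductSet(Intersection(Interval(-1/7, 8/3), Rationals), {55/9})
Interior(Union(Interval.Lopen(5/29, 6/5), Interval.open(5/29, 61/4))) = Interval.open(5/29, 61/4)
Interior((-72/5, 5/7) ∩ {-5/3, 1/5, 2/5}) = ∅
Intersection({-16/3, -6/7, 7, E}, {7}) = {7}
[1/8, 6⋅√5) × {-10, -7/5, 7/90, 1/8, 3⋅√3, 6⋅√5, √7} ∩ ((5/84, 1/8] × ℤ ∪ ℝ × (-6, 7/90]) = ({1/8} × {-10}) ∪ ([1/8, 6⋅√5) × {-7/5, 7/90})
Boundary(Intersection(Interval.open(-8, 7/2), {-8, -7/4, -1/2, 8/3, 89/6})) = {-7/4, -1/2, 8/3}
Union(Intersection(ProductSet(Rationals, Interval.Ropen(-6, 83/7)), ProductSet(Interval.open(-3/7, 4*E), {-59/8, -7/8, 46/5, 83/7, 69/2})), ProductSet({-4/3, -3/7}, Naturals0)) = Union(ProductSet({-4/3, -3/7}, Naturals0), ProductSet(Intersection(Interval.open(-3/7, 4*E), Rationals), {-7/8, 46/5}))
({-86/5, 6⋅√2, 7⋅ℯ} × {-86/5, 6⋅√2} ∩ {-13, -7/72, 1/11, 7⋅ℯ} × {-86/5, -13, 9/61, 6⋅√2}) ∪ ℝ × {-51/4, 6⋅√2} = (ℝ × {-51/4, 6⋅√2}) ∪ ({7⋅ℯ} × {-86/5, 6⋅√2})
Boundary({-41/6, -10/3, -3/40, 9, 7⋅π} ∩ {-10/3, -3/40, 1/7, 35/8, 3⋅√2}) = {-10/3, -3/40}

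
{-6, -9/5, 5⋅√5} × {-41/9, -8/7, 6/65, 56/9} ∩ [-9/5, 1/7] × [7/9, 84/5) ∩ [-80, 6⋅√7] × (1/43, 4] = ∅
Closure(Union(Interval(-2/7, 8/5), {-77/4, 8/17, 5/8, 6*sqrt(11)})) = Union({-77/4, 6*sqrt(11)}, Interval(-2/7, 8/5))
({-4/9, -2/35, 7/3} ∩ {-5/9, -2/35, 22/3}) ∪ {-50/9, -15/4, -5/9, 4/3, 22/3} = {-50/9, -15/4, -5/9, -2/35, 4/3, 22/3}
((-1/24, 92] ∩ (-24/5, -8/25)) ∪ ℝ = ℝ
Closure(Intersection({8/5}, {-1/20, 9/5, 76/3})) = EmptySet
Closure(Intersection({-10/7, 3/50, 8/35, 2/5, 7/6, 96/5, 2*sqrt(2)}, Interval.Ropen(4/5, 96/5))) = {7/6, 2*sqrt(2)}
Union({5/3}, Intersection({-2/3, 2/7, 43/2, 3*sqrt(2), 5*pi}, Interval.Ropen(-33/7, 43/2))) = {-2/3, 2/7, 5/3, 3*sqrt(2), 5*pi}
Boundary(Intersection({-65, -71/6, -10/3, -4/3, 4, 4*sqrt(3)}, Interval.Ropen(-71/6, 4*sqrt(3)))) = {-71/6, -10/3, -4/3, 4}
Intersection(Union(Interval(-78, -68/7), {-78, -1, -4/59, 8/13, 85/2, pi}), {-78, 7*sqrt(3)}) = {-78}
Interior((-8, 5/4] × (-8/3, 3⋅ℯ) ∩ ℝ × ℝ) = (-8, 5/4) × (-8/3, 3⋅ℯ)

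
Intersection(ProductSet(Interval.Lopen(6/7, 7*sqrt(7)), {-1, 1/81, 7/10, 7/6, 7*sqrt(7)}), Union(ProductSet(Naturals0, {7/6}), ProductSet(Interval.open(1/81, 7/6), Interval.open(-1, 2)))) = Union(ProductSet(Interval.open(6/7, 7/6), {1/81, 7/10, 7/6}), ProductSet(Range(1, 19, 1), {7/6}))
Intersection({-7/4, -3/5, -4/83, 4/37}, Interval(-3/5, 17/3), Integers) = EmptySet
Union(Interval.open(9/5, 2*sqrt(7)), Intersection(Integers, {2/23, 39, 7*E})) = Union({39}, Interval.open(9/5, 2*sqrt(7)))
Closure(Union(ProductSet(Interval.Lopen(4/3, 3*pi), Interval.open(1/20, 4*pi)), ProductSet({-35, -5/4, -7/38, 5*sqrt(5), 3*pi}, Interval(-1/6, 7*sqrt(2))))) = Union(ProductSet({4/3, 3*pi}, Interval(1/20, 4*pi)), ProductSet({-35, -5/4, -7/38, 5*sqrt(5), 3*pi}, Interval(-1/6, 7*sqrt(2))), ProductSet(Interval(4/3, 3*pi), {1/20, 4*pi}), ProductSet(Interval.Lopen(4/3, 3*pi), Interval.open(1/20, 4*pi)))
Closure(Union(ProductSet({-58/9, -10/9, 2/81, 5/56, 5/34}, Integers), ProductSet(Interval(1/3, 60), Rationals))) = Union(ProductSet({-58/9, -10/9, 2/81, 5/56, 5/34}, Integers), ProductSet(Interval(1/3, 60), Reals))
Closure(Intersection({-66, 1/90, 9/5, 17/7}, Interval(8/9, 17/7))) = {9/5, 17/7}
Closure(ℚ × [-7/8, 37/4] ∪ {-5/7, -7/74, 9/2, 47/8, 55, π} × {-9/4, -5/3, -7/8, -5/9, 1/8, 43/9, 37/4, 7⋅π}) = (ℝ × [-7/8, 37/4]) ∪ ({-5/7, -7/74, 9/2, 47/8, 55, π} × {-9/4, -5/3, -7/8, -5/9, 1/8, 43/9, 37/4, 7⋅π})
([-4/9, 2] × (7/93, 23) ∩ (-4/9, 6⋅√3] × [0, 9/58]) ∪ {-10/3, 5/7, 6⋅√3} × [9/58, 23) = ((-4/9, 2] × (7/93, 9/58]) ∪ ({-10/3, 5/7, 6⋅√3} × [9/58, 23))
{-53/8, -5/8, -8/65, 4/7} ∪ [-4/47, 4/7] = {-53/8, -5/8, -8/65} ∪ [-4/47, 4/7]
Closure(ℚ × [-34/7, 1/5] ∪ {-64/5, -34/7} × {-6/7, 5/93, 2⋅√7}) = (ℝ × [-34/7, 1/5]) ∪ ({-64/5, -34/7} × {-6/7, 5/93, 2⋅√7})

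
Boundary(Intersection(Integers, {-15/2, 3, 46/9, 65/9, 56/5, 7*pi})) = {3}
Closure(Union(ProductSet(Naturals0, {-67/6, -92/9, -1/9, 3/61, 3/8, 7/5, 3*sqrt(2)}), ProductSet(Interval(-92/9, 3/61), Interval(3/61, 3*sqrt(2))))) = Union(ProductSet(Interval(-92/9, 3/61), Interval(3/61, 3*sqrt(2))), ProductSet(Naturals0, {-67/6, -92/9, -1/9, 3/61, 3*sqrt(2)}), ProductSet(Union(Complement(Naturals0, Interval.open(-92/9, 3/61)), Naturals0), {-67/6, -92/9, -1/9, 3/61, 3/8, 7/5, 3*sqrt(2)}))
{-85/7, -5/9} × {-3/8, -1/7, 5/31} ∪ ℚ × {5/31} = (ℚ × {5/31}) ∪ ({-85/7, -5/9} × {-3/8, -1/7, 5/31})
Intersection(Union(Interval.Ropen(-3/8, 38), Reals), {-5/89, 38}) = {-5/89, 38}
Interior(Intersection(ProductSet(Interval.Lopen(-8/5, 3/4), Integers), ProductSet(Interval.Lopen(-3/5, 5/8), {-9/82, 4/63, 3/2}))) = EmptySet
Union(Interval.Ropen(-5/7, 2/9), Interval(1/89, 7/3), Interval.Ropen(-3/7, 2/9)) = Interval(-5/7, 7/3)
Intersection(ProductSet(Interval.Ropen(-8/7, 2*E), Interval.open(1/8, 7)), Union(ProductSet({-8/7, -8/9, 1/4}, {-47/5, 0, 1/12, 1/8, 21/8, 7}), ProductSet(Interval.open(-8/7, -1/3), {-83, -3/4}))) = ProductSet({-8/7, -8/9, 1/4}, {21/8})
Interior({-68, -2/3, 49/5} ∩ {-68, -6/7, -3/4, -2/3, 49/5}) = ∅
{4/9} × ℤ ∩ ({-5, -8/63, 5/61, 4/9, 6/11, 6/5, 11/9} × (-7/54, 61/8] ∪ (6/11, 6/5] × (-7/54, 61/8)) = {4/9} × {0, 1, …, 7}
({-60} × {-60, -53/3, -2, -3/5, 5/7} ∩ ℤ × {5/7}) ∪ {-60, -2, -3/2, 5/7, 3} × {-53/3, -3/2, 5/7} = {-60, -2, -3/2, 5/7, 3} × {-53/3, -3/2, 5/7}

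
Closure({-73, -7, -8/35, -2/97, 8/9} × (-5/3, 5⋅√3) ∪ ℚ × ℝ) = ℝ × ℝ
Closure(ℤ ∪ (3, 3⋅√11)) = ℤ ∪ [3, 3⋅√11]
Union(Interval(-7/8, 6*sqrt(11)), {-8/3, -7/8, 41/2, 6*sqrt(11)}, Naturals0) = Union({-8/3, 41/2}, Interval(-7/8, 6*sqrt(11)), Naturals0)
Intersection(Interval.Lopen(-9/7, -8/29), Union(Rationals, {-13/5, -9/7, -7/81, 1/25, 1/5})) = Intersection(Interval.Lopen(-9/7, -8/29), Rationals)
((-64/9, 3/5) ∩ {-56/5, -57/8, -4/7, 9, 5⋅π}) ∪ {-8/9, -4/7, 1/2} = {-8/9, -4/7, 1/2}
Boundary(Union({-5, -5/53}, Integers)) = Union({-5/53}, Integers)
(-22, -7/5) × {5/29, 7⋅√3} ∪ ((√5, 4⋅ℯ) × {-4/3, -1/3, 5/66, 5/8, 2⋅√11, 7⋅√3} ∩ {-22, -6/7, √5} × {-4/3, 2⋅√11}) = (-22, -7/5) × {5/29, 7⋅√3}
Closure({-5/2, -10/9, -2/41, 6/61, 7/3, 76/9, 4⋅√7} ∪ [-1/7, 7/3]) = {-5/2, -10/9, 76/9, 4⋅√7} ∪ [-1/7, 7/3]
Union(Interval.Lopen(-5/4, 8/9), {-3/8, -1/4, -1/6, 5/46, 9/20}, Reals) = Interval(-oo, oo)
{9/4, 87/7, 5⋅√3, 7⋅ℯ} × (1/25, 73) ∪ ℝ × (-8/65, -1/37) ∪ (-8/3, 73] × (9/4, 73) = (ℝ × (-8/65, -1/37)) ∪ ((-8/3, 73] × (9/4, 73)) ∪ ({9/4, 87/7, 5⋅√3, 7⋅ℯ} × (1/25, 73))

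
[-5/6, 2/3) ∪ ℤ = ℤ ∪ [-5/6, 2/3)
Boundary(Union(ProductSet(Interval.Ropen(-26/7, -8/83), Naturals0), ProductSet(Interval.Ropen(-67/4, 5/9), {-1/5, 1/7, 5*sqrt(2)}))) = Union(ProductSet(Interval(-67/4, 5/9), {-1/5, 1/7, 5*sqrt(2)}), ProductSet(Interval(-26/7, -8/83), Naturals0))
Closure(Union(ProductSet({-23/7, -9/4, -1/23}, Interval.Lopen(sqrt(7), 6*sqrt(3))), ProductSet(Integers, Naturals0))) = Union(ProductSet({-23/7, -9/4, -1/23}, Interval(sqrt(7), 6*sqrt(3))), ProductSet(Integers, Naturals0))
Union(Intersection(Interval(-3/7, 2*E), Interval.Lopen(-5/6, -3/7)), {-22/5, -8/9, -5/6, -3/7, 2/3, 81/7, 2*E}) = {-22/5, -8/9, -5/6, -3/7, 2/3, 81/7, 2*E}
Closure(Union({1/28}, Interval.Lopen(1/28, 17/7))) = Interval(1/28, 17/7)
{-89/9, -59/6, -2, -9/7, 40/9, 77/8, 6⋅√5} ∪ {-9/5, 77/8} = {-89/9, -59/6, -2, -9/5, -9/7, 40/9, 77/8, 6⋅√5}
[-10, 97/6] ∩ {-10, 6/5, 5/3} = {-10, 6/5, 5/3}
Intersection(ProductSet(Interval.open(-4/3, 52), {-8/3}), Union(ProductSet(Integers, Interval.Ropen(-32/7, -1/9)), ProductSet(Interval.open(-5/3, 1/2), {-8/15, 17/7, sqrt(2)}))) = ProductSet(Range(-1, 52, 1), {-8/3})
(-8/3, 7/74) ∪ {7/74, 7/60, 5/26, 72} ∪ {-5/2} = (-8/3, 7/74] ∪ {7/60, 5/26, 72}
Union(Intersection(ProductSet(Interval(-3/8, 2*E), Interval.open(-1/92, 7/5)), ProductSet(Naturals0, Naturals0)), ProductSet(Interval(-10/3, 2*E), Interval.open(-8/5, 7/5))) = ProductSet(Interval(-10/3, 2*E), Interval.open(-8/5, 7/5))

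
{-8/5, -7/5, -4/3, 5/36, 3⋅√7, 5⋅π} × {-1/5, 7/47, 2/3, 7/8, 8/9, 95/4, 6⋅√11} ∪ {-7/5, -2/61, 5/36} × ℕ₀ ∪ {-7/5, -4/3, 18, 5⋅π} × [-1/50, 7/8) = ({-7/5, -2/61, 5/36} × ℕ₀) ∪ ({-7/5, -4/3, 18, 5⋅π} × [-1/50, 7/8)) ∪ ({-8/5, -7/5, -4/3, 5/36, 3⋅√7, 5⋅π} × {-1/5, 7/47, 2/3, 7/8, 8/9, 95/4, 6⋅√11})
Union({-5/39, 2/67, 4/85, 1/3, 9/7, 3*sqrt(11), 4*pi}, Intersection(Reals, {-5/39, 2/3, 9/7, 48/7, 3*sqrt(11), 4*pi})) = {-5/39, 2/67, 4/85, 1/3, 2/3, 9/7, 48/7, 3*sqrt(11), 4*pi}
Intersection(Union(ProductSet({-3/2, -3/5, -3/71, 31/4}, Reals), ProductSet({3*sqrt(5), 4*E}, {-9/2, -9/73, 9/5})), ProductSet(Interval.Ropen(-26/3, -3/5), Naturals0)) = ProductSet({-3/2}, Naturals0)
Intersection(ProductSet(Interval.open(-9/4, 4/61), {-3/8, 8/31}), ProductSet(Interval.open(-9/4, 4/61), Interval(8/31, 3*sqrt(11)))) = ProductSet(Interval.open(-9/4, 4/61), {8/31})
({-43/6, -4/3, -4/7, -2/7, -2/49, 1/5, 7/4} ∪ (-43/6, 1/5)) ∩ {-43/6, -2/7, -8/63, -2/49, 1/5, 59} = {-43/6, -2/7, -8/63, -2/49, 1/5}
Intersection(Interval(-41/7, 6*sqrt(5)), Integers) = Range(-5, 14, 1)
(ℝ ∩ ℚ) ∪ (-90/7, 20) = ℚ ∪ [-90/7, 20]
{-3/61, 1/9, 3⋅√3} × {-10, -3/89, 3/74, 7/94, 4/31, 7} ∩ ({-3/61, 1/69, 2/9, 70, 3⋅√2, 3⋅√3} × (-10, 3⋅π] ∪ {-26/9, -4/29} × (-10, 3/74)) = {-3/61, 3⋅√3} × {-3/89, 3/74, 7/94, 4/31, 7}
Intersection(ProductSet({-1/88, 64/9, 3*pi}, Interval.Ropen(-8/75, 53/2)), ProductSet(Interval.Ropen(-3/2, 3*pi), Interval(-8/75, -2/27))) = ProductSet({-1/88, 64/9}, Interval(-8/75, -2/27))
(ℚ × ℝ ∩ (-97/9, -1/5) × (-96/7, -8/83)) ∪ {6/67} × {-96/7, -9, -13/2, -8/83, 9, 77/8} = ({6/67} × {-96/7, -9, -13/2, -8/83, 9, 77/8}) ∪ ((ℚ ∩ (-97/9, -1/5)) × (-96/7, -8/83))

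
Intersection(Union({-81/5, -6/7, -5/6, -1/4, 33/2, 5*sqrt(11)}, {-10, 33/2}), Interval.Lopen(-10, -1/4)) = {-6/7, -5/6, -1/4}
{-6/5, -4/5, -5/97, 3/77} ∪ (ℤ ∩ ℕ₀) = {-6/5, -4/5, -5/97, 3/77} ∪ ℕ₀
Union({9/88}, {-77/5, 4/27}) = {-77/5, 9/88, 4/27}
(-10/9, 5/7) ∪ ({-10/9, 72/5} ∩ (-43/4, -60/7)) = (-10/9, 5/7)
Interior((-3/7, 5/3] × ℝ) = (-3/7, 5/3) × ℝ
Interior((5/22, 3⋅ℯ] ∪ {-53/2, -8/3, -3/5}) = (5/22, 3⋅ℯ)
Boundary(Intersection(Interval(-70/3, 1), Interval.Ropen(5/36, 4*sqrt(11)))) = {5/36, 1}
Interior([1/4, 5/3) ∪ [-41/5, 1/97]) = (-41/5, 1/97) ∪ (1/4, 5/3)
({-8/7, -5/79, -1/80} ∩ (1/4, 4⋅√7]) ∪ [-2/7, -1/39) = [-2/7, -1/39)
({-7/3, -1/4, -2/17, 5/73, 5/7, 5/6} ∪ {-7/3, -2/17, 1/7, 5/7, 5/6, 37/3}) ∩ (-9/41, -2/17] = {-2/17}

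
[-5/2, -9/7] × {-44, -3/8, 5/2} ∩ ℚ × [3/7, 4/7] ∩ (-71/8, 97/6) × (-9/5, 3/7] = ∅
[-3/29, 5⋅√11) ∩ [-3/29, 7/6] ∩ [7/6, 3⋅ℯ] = {7/6}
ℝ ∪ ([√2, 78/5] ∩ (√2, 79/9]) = (-∞, ∞)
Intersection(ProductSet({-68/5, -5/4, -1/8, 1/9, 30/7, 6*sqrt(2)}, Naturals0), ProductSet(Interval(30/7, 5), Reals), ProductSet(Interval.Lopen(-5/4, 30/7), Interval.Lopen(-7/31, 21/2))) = ProductSet({30/7}, Range(0, 11, 1))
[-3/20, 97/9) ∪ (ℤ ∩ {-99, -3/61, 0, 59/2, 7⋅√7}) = {-99} ∪ [-3/20, 97/9)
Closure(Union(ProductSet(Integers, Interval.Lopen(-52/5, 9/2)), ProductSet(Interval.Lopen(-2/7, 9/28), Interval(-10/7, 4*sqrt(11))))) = Union(ProductSet(Integers, Interval(-52/5, 9/2)), ProductSet(Interval(-2/7, 9/28), Interval(-10/7, 4*sqrt(11))))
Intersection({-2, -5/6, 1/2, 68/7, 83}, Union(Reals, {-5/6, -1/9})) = {-2, -5/6, 1/2, 68/7, 83}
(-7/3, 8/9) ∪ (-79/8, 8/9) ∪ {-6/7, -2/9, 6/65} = (-79/8, 8/9)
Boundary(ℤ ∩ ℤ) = ℤ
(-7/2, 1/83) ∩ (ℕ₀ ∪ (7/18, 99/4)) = {0}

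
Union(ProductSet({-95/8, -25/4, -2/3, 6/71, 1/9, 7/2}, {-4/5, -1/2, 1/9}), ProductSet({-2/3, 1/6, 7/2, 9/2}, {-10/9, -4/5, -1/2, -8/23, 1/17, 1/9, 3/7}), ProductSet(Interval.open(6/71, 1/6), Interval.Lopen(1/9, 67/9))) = Union(ProductSet({-2/3, 1/6, 7/2, 9/2}, {-10/9, -4/5, -1/2, -8/23, 1/17, 1/9, 3/7}), ProductSet({-95/8, -25/4, -2/3, 6/71, 1/9, 7/2}, {-4/5, -1/2, 1/9}), ProductSet(Interval.open(6/71, 1/6), Interval.Lopen(1/9, 67/9)))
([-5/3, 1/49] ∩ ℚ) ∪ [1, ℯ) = [1, ℯ) ∪ (ℚ ∩ [-5/3, 1/49])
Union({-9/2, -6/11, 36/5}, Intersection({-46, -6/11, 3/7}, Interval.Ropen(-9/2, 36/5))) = {-9/2, -6/11, 3/7, 36/5}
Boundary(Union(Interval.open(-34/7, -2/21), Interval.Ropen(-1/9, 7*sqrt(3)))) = {-34/7, 7*sqrt(3)}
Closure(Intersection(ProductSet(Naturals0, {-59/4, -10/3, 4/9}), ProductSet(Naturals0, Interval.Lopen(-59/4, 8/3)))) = ProductSet(Naturals0, {-10/3, 4/9})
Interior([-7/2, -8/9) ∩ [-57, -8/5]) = (-7/2, -8/5)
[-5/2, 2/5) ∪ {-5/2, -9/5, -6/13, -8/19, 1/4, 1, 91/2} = [-5/2, 2/5) ∪ {1, 91/2}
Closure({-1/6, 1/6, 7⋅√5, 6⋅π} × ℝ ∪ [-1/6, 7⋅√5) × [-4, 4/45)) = ([-1/6, 7⋅√5] × {-4, 4/45}) ∪ ([-1/6, 7⋅√5) × [-4, 4/45)) ∪ ({-1/6, 1/6, 7⋅√5, 6⋅π} × (-∞, ∞))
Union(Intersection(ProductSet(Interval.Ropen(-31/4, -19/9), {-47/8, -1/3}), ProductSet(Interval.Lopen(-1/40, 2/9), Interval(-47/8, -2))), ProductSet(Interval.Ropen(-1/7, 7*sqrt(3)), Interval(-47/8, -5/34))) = ProductSet(Interval.Ropen(-1/7, 7*sqrt(3)), Interval(-47/8, -5/34))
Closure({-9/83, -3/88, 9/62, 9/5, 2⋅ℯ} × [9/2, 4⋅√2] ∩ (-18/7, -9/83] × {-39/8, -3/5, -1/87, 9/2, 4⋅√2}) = {-9/83} × {9/2, 4⋅√2}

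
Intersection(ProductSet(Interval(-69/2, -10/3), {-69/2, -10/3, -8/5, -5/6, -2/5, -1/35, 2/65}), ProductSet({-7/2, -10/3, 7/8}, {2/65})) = ProductSet({-7/2, -10/3}, {2/65})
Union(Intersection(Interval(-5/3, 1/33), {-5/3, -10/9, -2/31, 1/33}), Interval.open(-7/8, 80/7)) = Union({-5/3, -10/9}, Interval.open(-7/8, 80/7))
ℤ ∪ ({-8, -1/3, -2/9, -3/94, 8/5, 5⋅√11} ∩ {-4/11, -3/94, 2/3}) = ℤ ∪ {-3/94}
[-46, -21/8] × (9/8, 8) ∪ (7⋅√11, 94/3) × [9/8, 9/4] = ([-46, -21/8] × (9/8, 8)) ∪ ((7⋅√11, 94/3) × [9/8, 9/4])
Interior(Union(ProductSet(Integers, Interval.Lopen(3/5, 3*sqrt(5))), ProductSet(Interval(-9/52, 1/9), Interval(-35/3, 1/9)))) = ProductSet(Interval.open(-9/52, 1/9), Interval.open(-35/3, 1/9))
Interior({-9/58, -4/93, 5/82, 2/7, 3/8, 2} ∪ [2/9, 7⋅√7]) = (2/9, 7⋅√7)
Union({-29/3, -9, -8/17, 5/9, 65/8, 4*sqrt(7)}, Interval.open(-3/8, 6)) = Union({-29/3, -9, -8/17, 65/8, 4*sqrt(7)}, Interval.open(-3/8, 6))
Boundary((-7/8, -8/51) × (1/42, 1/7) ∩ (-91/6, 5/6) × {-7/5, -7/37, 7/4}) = ∅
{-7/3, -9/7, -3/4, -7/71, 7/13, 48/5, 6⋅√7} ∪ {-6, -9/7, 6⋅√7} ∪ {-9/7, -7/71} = {-6, -7/3, -9/7, -3/4, -7/71, 7/13, 48/5, 6⋅√7}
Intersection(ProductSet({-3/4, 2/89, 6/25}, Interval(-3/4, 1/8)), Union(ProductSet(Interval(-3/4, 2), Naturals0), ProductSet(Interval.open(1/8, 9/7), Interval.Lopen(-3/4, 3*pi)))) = Union(ProductSet({6/25}, Interval.Lopen(-3/4, 1/8)), ProductSet({-3/4, 2/89, 6/25}, Range(0, 1, 1)))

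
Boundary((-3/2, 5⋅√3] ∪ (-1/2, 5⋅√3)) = {-3/2, 5⋅√3}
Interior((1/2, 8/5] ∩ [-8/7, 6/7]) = (1/2, 6/7)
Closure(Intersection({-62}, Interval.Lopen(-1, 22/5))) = EmptySet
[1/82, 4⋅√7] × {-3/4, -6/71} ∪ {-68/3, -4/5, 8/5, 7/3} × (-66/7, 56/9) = ({-68/3, -4/5, 8/5, 7/3} × (-66/7, 56/9)) ∪ ([1/82, 4⋅√7] × {-3/4, -6/71})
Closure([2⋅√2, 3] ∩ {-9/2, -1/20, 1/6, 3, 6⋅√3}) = {3}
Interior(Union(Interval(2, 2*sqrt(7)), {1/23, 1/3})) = Interval.open(2, 2*sqrt(7))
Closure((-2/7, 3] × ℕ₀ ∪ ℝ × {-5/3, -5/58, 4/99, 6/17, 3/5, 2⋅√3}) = ([-2/7, 3] × ℕ₀) ∪ (ℝ × {-5/3, -5/58, 4/99, 6/17, 3/5, 2⋅√3})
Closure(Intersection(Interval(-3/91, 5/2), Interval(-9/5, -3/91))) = {-3/91}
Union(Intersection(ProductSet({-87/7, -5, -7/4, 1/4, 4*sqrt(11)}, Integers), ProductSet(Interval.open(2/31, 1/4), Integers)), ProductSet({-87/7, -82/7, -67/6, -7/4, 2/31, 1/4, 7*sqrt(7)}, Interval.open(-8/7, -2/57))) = ProductSet({-87/7, -82/7, -67/6, -7/4, 2/31, 1/4, 7*sqrt(7)}, Interval.open(-8/7, -2/57))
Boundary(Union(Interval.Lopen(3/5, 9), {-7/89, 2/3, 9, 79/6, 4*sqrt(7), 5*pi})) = {-7/89, 3/5, 9, 79/6, 4*sqrt(7), 5*pi}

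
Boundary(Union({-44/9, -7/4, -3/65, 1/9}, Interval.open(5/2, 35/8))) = {-44/9, -7/4, -3/65, 1/9, 5/2, 35/8}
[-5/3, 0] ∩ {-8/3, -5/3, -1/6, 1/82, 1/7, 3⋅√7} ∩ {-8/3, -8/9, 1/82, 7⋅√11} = ∅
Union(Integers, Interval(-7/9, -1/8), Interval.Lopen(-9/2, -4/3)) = Union(Integers, Interval.Lopen(-9/2, -4/3), Interval(-7/9, -1/8))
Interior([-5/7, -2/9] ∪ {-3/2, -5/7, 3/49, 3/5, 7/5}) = (-5/7, -2/9)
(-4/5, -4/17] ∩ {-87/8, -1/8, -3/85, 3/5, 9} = ∅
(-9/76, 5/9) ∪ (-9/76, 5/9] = (-9/76, 5/9]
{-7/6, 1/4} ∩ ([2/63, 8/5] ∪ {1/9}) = {1/4}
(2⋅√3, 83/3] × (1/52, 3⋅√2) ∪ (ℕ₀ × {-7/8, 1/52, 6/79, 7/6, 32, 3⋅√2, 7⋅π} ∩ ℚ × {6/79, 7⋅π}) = (ℕ₀ × {6/79, 7⋅π}) ∪ ((2⋅√3, 83/3] × (1/52, 3⋅√2))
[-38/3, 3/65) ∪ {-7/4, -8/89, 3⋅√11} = [-38/3, 3/65) ∪ {3⋅√11}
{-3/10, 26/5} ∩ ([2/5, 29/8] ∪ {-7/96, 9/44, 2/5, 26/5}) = {26/5}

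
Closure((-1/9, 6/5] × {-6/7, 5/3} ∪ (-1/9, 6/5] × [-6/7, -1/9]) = [-1/9, 6/5] × ([-6/7, -1/9] ∪ {5/3})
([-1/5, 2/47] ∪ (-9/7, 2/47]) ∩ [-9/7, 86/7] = (-9/7, 2/47]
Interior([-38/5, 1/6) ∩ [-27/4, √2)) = (-27/4, 1/6)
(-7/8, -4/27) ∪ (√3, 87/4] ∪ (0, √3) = (-7/8, -4/27) ∪ (0, √3) ∪ (√3, 87/4]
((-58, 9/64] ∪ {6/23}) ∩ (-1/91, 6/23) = (-1/91, 9/64]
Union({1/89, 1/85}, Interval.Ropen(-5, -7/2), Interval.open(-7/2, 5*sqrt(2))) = Union(Interval.Ropen(-5, -7/2), Interval.open(-7/2, 5*sqrt(2)))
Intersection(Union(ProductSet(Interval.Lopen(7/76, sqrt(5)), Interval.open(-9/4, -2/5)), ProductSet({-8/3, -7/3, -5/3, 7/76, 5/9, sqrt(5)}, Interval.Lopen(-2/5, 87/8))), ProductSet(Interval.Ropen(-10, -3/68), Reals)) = ProductSet({-8/3, -7/3, -5/3}, Interval.Lopen(-2/5, 87/8))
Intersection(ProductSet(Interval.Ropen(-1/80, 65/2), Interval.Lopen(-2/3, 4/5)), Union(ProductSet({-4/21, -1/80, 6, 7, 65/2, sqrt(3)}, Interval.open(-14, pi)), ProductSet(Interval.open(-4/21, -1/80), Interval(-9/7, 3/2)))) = ProductSet({-1/80, 6, 7, sqrt(3)}, Interval.Lopen(-2/3, 4/5))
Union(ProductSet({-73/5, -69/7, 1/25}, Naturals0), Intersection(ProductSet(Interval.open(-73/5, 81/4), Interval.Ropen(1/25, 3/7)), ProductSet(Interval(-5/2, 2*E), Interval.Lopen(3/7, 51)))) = ProductSet({-73/5, -69/7, 1/25}, Naturals0)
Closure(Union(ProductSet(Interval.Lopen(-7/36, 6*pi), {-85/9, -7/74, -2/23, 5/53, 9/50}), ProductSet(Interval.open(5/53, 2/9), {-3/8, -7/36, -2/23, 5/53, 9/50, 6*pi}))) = Union(ProductSet(Interval(-7/36, 6*pi), {-85/9, -7/74, -2/23, 5/53, 9/50}), ProductSet(Interval(5/53, 2/9), {-3/8, -7/36, -2/23, 5/53, 9/50, 6*pi}))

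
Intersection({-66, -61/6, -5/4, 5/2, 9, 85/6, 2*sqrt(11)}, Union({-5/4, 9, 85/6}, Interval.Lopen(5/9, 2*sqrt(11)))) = {-5/4, 5/2, 9, 85/6, 2*sqrt(11)}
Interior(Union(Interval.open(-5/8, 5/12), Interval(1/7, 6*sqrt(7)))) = Interval.open(-5/8, 6*sqrt(7))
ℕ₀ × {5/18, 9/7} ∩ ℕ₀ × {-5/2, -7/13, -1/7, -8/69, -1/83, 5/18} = ℕ₀ × {5/18}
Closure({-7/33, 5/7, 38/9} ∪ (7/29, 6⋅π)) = {-7/33} ∪ [7/29, 6⋅π]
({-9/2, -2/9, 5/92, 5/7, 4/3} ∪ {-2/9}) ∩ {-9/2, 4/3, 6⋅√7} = {-9/2, 4/3}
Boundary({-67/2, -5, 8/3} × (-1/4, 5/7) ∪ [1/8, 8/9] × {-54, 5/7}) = ([1/8, 8/9] × {-54, 5/7}) ∪ ({-67/2, -5, 8/3} × [-1/4, 5/7])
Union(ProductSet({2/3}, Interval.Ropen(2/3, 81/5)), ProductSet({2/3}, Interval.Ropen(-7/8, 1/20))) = ProductSet({2/3}, Union(Interval.Ropen(-7/8, 1/20), Interval.Ropen(2/3, 81/5)))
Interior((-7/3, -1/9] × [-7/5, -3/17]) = (-7/3, -1/9) × (-7/5, -3/17)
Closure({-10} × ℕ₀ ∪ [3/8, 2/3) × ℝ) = ({-10} × ℕ₀) ∪ ([3/8, 2/3] × ℝ)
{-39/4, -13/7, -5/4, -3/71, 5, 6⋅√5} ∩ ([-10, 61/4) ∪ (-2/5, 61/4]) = {-39/4, -13/7, -5/4, -3/71, 5, 6⋅√5}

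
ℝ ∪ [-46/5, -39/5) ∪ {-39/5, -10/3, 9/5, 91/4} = (-∞, ∞)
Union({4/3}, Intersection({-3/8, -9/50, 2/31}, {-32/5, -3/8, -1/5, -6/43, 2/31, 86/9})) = {-3/8, 2/31, 4/3}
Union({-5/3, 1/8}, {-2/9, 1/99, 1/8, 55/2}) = {-5/3, -2/9, 1/99, 1/8, 55/2}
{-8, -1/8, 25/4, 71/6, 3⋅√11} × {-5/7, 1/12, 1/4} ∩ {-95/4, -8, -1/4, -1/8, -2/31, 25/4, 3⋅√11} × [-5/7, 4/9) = {-8, -1/8, 25/4, 3⋅√11} × {-5/7, 1/12, 1/4}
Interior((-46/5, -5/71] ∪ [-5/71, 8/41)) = (-46/5, 8/41)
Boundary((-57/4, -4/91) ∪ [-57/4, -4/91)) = {-57/4, -4/91}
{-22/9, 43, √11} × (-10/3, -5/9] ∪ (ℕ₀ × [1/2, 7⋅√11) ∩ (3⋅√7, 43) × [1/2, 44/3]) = ({8, 9, …, 42} × [1/2, 44/3]) ∪ ({-22/9, 43, √11} × (-10/3, -5/9])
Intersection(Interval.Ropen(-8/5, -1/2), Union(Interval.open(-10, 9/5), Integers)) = Union(Interval.Ropen(-8/5, -1/2), Range(-1, 0, 1))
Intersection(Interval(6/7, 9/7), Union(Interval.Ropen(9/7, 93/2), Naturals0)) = Union({9/7}, Range(1, 2, 1))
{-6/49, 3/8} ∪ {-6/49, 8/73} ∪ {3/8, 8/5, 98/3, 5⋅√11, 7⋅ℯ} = {-6/49, 8/73, 3/8, 8/5, 98/3, 5⋅√11, 7⋅ℯ}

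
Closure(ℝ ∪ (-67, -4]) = (-∞, ∞)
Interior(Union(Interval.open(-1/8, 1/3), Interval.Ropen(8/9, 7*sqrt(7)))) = Union(Interval.open(-1/8, 1/3), Interval.open(8/9, 7*sqrt(7)))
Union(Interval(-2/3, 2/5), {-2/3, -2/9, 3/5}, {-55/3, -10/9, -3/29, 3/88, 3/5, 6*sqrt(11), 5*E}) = Union({-55/3, -10/9, 3/5, 6*sqrt(11), 5*E}, Interval(-2/3, 2/5))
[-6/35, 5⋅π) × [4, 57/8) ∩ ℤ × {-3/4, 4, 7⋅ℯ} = {0, 1, …, 15} × {4}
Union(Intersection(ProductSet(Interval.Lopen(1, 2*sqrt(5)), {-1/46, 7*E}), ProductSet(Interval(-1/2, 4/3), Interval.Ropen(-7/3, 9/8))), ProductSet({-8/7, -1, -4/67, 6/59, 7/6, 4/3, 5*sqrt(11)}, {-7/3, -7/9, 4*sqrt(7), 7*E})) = Union(ProductSet({-8/7, -1, -4/67, 6/59, 7/6, 4/3, 5*sqrt(11)}, {-7/3, -7/9, 4*sqrt(7), 7*E}), ProductSet(Interval.Lopen(1, 4/3), {-1/46}))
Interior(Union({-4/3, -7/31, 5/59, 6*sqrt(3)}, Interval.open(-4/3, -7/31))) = Interval.open(-4/3, -7/31)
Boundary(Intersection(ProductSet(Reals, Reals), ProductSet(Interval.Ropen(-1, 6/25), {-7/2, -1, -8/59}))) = ProductSet(Interval(-1, 6/25), {-7/2, -1, -8/59})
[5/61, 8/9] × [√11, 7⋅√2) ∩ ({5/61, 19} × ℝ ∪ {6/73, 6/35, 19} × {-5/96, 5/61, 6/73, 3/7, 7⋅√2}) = {5/61} × [√11, 7⋅√2)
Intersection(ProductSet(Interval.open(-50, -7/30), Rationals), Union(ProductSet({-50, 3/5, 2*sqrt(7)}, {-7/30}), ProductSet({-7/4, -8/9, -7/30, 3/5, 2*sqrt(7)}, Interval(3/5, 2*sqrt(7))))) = ProductSet({-7/4, -8/9}, Intersection(Interval(3/5, 2*sqrt(7)), Rationals))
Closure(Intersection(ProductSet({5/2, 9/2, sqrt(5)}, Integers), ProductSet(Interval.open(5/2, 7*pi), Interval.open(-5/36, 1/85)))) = ProductSet({9/2}, Range(0, 1, 1))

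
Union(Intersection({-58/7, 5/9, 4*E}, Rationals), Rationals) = Rationals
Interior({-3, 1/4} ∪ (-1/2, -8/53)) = (-1/2, -8/53)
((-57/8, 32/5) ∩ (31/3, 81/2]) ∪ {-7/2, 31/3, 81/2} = {-7/2, 31/3, 81/2}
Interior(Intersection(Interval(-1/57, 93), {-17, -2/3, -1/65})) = EmptySet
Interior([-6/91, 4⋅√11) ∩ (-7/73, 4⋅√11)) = (-6/91, 4⋅√11)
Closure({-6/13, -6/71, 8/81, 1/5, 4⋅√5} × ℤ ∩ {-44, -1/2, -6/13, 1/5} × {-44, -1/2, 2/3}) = {-6/13, 1/5} × {-44}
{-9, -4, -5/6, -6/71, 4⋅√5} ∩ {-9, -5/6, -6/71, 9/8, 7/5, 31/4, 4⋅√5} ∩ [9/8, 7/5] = ∅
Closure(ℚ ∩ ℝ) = ℝ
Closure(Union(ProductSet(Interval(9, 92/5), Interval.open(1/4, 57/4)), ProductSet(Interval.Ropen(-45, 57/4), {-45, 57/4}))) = Union(ProductSet(Interval(-45, 57/4), {-45, 57/4}), ProductSet(Interval(9, 92/5), Interval(1/4, 57/4)))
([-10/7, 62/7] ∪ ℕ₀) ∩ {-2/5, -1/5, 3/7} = {-2/5, -1/5, 3/7}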